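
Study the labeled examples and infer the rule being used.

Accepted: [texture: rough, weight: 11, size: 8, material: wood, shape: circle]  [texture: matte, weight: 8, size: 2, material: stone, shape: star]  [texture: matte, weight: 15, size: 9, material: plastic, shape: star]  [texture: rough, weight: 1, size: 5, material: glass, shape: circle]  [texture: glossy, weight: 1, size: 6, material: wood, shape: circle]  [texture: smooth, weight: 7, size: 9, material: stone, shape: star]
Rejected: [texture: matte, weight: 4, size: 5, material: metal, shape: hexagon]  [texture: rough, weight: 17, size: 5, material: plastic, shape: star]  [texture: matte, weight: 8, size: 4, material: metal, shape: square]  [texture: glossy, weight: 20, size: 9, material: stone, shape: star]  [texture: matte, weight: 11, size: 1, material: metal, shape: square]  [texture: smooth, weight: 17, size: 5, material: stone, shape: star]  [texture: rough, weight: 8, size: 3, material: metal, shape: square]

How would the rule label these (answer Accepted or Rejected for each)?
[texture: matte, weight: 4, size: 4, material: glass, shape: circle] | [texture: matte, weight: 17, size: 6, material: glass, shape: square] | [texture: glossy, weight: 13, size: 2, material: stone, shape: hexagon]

Accepted, Rejected, Accepted

A rule that fits every label: material is not metal AND weight ≤ 15 — true of each 'Accepted' example, false of each 'Rejected' one.
[texture: matte, weight: 4, size: 4, material: glass, shape: circle] — material is glass, weight = 4, hence Accepted. [texture: matte, weight: 17, size: 6, material: glass, shape: square] — material is glass, weight = 17, hence Rejected. [texture: glossy, weight: 13, size: 2, material: stone, shape: hexagon] — material is stone, weight = 13, hence Accepted.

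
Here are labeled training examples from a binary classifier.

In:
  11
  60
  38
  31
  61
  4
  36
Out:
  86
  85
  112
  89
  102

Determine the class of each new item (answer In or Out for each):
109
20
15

Out, In, In

The distinguishing property — at most 61 — holds for all the 'In' cases and none of the 'Out' cases.
109 → 109 > 61 → Out. 20 → 20 ≤ 61 → In. 15 → 15 ≤ 61 → In.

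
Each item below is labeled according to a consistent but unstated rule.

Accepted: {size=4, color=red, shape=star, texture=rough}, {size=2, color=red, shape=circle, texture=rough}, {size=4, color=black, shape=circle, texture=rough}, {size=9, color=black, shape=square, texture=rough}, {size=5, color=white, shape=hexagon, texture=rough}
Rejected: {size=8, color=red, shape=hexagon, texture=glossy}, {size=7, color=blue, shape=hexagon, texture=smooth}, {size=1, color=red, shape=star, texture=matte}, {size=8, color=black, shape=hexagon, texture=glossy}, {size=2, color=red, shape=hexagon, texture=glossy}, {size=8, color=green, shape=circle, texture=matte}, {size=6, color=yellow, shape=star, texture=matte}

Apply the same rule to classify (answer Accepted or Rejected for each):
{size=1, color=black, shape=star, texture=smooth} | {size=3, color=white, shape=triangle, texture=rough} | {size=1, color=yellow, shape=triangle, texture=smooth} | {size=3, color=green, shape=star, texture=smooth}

'Accepted' ⟺ texture is rough.
{size=1, color=black, shape=star, texture=smooth}: texture is smooth — fails the rule, so Rejected. {size=3, color=white, shape=triangle, texture=rough}: texture is rough — satisfies this, so Accepted. {size=1, color=yellow, shape=triangle, texture=smooth}: texture is smooth — fails the rule, so Rejected. {size=3, color=green, shape=star, texture=smooth}: texture is smooth — fails the rule, so Rejected.

Rejected, Accepted, Rejected, Rejected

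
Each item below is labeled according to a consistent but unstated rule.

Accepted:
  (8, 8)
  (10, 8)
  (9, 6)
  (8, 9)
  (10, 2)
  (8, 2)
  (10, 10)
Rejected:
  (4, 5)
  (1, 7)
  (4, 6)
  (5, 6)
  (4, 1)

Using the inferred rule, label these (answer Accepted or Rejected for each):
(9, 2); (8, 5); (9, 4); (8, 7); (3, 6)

Accepted, Accepted, Accepted, Accepted, Rejected

The common property of the 'Accepted' items is: first ≥ 6. No 'Rejected' item has it.
(9, 2): first 9 — passes, so Accepted. (8, 5): first 8 — passes, so Accepted. (9, 4): first 9 — passes, so Accepted. (8, 7): first 8 — passes, so Accepted. (3, 6): first 3 — fails this test, so Rejected.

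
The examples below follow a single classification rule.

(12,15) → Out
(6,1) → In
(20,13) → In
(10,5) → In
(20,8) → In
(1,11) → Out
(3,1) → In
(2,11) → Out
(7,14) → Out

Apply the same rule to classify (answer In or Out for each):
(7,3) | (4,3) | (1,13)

In, In, Out

The rule appears to be: first > second.
(7,3) — 7 > 3, hence In.
(4,3) — 4 > 3, hence In.
(1,13) — 1 < 13, hence Out.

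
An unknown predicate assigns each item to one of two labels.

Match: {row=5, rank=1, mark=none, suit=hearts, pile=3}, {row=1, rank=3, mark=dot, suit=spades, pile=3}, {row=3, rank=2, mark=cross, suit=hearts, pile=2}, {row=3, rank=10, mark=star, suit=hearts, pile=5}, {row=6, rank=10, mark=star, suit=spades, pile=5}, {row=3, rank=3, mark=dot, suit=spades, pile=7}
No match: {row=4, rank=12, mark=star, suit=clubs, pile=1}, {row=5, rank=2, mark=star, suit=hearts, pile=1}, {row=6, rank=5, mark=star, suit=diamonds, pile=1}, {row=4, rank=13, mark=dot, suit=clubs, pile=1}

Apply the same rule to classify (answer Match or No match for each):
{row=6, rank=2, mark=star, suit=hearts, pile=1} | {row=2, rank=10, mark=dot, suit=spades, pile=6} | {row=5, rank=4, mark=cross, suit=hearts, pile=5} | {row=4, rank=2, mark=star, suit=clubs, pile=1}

No match, Match, Match, No match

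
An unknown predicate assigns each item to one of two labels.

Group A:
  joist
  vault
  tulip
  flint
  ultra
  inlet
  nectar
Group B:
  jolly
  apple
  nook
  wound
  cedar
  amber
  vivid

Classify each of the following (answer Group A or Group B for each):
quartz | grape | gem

The rule appears to be: contains 't'.
Group A: quartz, since has 't'.
Group B: grape, since no 't'.
Group B: gem, since no 't'.

Group A, Group B, Group B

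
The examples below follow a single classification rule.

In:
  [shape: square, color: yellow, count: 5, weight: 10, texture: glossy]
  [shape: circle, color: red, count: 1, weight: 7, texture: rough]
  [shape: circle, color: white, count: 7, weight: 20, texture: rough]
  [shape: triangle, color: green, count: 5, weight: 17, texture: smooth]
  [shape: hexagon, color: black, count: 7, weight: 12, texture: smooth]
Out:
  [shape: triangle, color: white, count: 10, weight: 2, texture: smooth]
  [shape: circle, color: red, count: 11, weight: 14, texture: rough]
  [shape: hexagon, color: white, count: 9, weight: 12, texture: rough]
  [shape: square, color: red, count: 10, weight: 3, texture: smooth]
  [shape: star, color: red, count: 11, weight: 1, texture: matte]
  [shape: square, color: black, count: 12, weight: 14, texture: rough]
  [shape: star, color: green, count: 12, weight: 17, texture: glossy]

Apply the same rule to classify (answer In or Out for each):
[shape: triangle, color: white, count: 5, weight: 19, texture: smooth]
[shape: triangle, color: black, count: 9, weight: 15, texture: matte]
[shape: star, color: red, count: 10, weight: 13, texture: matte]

In, Out, Out

One predicate separates the groups cleanly: count ≤ 7.
[shape: triangle, color: white, count: 5, weight: 19, texture: smooth]: In (count = 5).
[shape: triangle, color: black, count: 9, weight: 15, texture: matte]: Out (count = 9).
[shape: star, color: red, count: 10, weight: 13, texture: matte]: Out (count = 10).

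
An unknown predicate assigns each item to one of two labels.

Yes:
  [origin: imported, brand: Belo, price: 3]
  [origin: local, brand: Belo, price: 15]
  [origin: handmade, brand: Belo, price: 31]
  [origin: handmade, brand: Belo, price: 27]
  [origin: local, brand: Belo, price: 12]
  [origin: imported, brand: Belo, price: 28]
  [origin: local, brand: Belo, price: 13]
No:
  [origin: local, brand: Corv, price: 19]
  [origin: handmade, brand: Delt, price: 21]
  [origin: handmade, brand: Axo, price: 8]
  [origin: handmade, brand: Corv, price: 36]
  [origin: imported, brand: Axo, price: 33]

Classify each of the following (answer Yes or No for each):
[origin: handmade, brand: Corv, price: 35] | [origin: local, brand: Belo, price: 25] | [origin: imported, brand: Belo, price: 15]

No, Yes, Yes

All 'Yes' examples share one property — brand is Belo — and every 'No' example lacks it.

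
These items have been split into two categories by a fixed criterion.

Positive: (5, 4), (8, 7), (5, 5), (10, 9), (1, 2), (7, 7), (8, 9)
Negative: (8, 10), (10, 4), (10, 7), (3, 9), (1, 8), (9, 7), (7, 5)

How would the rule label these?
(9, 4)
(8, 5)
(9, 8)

Negative, Negative, Positive

The distinguishing property — |first − second| ≤ 1 — holds for all the 'Positive' cases and none of the 'Negative' cases.
Negative: (9, 4), since |9−4| = 5. Negative: (8, 5), since |8−5| = 3. Positive: (9, 8), since |9−8| = 1.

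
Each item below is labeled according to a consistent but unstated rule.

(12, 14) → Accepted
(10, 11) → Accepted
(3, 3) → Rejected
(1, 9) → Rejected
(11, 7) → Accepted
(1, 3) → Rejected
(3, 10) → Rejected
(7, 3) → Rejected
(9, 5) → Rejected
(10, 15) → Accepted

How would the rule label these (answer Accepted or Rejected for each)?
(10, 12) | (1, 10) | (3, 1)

Accepted, Rejected, Rejected

All 'Accepted' examples share one property — sum ≥ 18 — and every 'Rejected' example lacks it.
(10, 12): 10+12 = 22, meets the rule → Accepted. (1, 10): 1+10 = 11, lacks this property → Rejected. (3, 1): 3+1 = 4, lacks this property → Rejected.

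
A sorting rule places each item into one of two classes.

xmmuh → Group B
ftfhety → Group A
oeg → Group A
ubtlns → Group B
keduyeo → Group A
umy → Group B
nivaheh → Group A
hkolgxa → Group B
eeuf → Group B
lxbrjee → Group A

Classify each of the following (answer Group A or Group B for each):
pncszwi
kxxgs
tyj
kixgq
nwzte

The distinguishing property — odd length AND contains 'e' — holds for all the 'Group A' cases and none of the 'Group B' cases.

Group B, Group B, Group B, Group B, Group A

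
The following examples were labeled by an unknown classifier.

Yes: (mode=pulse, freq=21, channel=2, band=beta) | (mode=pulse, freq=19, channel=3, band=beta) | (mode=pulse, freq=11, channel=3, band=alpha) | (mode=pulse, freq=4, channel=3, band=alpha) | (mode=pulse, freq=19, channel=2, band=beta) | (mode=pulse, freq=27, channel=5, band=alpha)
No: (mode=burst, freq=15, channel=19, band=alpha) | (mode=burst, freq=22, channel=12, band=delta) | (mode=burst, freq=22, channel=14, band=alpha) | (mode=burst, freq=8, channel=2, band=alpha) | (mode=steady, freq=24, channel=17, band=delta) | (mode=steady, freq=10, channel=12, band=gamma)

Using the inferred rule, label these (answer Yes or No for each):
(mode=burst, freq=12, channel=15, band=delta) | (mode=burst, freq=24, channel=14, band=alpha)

No, No

The distinguishing property — mode is pulse — holds for all the 'Yes' cases and none of the 'No' cases.
(mode=burst, freq=12, channel=15, band=delta) — mode is burst, hence No.
(mode=burst, freq=24, channel=14, band=alpha) — mode is burst, hence No.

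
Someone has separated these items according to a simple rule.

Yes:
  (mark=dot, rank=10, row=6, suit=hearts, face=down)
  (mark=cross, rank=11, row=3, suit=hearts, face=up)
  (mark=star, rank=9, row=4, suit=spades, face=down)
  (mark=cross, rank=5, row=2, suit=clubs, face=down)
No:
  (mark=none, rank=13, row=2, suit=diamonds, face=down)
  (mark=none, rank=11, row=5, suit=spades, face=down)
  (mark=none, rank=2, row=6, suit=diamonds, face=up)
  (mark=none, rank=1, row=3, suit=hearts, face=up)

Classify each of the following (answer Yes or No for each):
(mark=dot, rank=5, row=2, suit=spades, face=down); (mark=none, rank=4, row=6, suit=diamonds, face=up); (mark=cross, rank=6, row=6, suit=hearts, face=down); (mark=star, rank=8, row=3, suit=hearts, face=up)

Yes, No, Yes, Yes

Every 'Yes' example satisfies: mark is not none. None of the 'No' examples do.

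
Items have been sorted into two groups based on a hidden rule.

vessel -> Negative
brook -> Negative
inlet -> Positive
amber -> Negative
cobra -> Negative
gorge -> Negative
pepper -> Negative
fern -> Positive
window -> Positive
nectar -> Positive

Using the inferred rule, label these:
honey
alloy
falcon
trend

Rule: contains 'n'. This holds for each 'Positive' example and fails for each 'Negative' one.
honey: has 'n', fits → Positive.
alloy: no 'n', does not pass → Negative.
falcon: has 'n', fits → Positive.
trend: has 'n', fits → Positive.

Positive, Negative, Positive, Positive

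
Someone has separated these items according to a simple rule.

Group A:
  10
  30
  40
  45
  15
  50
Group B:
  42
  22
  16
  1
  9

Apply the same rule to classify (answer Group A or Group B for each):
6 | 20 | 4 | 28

Group B, Group A, Group B, Group B

Every 'Group A' example satisfies: multiple of 5. None of the 'Group B' examples do.
6: Group B (6 = 5·1 + 1). 20: Group A (20 = 5·4). 4: Group B (4 = 5·0 + 4). 28: Group B (28 = 5·5 + 3).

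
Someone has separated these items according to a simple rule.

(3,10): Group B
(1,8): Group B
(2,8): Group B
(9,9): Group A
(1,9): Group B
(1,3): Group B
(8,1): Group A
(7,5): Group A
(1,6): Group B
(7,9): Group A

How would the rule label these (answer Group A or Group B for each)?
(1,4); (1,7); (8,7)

Group B, Group B, Group A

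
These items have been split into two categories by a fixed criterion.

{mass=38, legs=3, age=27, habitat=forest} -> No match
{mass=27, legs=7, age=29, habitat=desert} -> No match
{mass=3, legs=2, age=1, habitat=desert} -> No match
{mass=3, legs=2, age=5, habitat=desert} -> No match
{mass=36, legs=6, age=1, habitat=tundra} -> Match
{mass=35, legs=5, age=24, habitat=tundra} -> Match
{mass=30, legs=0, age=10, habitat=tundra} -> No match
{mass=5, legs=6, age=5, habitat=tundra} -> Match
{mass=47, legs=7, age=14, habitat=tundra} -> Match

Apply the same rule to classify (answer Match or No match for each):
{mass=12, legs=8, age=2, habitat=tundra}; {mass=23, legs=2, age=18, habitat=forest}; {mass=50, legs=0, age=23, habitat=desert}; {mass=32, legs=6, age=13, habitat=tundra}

Every 'Match' example satisfies: habitat is tundra AND legs ≥ 2. None of the 'No match' examples do.

Match, No match, No match, Match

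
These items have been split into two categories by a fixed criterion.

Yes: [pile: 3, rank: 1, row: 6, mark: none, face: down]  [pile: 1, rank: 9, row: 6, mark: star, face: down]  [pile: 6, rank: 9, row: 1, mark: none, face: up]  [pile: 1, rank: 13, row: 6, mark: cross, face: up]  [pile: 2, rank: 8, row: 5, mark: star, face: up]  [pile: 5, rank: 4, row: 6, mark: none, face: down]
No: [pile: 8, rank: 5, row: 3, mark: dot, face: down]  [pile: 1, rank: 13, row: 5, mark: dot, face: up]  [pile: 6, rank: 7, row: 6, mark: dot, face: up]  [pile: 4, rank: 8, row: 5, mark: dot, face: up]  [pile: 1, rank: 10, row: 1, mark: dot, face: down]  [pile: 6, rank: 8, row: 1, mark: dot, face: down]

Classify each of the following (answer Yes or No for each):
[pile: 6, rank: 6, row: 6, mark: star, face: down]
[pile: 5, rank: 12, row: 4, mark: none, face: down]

Rule: mark is not dot. This holds for each 'Yes' example and fails for each 'No' one.
[pile: 6, rank: 6, row: 6, mark: star, face: down]: mark is star — matches, so Yes. [pile: 5, rank: 12, row: 4, mark: none, face: down]: mark is none — matches, so Yes.

Yes, Yes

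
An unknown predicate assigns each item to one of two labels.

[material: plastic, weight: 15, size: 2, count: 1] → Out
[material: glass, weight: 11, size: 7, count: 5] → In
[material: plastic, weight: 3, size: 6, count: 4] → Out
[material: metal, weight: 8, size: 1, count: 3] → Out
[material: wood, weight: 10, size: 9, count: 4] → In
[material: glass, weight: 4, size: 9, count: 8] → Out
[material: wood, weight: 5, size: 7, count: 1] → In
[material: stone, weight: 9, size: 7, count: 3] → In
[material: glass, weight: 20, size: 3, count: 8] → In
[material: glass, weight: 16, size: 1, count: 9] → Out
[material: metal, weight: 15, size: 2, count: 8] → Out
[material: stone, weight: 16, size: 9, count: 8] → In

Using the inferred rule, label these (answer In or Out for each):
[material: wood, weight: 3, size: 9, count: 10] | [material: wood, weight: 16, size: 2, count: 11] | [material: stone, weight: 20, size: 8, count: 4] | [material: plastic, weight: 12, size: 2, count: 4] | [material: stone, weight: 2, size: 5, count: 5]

Out, Out, In, Out, Out

The common property of the 'In' items is: size ≥ 3 AND weight ≥ 5. No 'Out' item has it.
[material: wood, weight: 3, size: 9, count: 10] — size = 9, weight = 3, hence Out. [material: wood, weight: 16, size: 2, count: 11] — size = 2, weight = 16, hence Out. [material: stone, weight: 20, size: 8, count: 4] — size = 8, weight = 20, hence In. [material: plastic, weight: 12, size: 2, count: 4] — size = 2, weight = 12, hence Out. [material: stone, weight: 2, size: 5, count: 5] — size = 5, weight = 2, hence Out.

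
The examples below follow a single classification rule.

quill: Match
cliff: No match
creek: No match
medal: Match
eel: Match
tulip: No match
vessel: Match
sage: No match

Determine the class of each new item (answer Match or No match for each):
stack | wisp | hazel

No match, No match, Match

Looking at the examples, the only property every 'Match' case has and every 'No match' case lacks is: ends with 'l'.
No match: stack, since ends with 'k'.
No match: wisp, since ends with 'p'.
Match: hazel, since ends with 'l'.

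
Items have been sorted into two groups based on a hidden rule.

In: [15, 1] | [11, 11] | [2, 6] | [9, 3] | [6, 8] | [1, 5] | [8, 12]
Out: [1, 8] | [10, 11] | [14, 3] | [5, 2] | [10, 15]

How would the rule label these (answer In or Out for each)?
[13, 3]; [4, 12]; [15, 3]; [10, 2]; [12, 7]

In, In, In, In, Out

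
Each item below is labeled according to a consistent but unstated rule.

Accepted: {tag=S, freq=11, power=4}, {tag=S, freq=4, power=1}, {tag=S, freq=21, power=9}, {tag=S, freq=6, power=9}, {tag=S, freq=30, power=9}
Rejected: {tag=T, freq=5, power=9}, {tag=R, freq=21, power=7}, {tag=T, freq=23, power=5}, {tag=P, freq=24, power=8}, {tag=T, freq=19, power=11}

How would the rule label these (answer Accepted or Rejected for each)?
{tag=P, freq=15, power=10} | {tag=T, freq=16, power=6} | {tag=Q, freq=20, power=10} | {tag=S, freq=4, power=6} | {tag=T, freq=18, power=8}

Rejected, Rejected, Rejected, Accepted, Rejected

The rule appears to be: tag is S.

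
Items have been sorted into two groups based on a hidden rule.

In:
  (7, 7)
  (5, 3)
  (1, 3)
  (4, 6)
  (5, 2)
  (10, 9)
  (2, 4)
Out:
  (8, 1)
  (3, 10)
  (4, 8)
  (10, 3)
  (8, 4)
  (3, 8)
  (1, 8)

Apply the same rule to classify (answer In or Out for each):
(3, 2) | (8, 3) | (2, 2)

The distinguishing property — |first − second| ≤ 3 — holds for all the 'In' cases and none of the 'Out' cases.
(3, 2): In (|3−2| = 1). (8, 3): Out (|8−3| = 5). (2, 2): In (|2−2| = 0).

In, Out, In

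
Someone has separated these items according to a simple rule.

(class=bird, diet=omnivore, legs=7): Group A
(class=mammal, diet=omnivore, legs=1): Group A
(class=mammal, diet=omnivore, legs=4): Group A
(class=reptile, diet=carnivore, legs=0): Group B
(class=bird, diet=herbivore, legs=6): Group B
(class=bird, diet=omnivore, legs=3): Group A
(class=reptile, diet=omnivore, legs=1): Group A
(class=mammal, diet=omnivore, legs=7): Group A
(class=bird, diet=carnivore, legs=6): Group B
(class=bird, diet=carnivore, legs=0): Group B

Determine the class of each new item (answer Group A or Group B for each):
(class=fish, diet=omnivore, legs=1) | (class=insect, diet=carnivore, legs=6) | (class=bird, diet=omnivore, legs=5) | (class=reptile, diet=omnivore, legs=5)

Group A, Group B, Group A, Group A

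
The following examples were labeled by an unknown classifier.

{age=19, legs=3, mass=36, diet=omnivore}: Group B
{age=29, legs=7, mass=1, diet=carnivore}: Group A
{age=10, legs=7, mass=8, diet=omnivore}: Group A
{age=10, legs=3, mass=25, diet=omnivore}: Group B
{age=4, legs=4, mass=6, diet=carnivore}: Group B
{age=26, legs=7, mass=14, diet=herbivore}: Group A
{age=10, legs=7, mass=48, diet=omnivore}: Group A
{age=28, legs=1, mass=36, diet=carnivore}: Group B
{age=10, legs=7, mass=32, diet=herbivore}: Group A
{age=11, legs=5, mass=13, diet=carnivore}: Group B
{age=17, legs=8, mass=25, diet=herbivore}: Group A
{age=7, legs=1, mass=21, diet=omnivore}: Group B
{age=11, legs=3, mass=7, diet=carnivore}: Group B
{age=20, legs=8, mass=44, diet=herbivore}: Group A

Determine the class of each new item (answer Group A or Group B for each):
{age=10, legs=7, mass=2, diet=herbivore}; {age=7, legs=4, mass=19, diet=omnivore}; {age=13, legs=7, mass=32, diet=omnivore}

Group A, Group B, Group A

All 'Group A' examples share one property — legs ≥ 7 — and every 'Group B' example lacks it.
{age=10, legs=7, mass=2, diet=herbivore}: legs = 7 — fits, so Group A.
{age=7, legs=4, mass=19, diet=omnivore}: legs = 4 — lacks this property, so Group B.
{age=13, legs=7, mass=32, diet=omnivore}: legs = 7 — fits, so Group A.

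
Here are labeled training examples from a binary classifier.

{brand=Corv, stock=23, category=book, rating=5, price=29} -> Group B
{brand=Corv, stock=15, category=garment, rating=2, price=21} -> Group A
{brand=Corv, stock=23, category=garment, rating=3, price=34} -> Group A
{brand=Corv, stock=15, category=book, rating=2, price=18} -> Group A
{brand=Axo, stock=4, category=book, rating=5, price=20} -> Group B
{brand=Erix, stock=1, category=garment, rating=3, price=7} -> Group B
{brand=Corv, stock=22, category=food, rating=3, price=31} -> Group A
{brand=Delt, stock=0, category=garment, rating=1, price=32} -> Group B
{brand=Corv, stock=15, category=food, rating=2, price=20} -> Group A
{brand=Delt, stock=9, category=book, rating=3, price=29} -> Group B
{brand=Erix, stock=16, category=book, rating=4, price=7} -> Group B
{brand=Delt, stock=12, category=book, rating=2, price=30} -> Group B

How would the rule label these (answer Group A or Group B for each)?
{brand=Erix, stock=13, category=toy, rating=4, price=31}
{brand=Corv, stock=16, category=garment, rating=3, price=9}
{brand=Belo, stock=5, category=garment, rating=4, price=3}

One predicate separates the groups cleanly: brand is Corv AND rating ≤ 3.
{brand=Erix, stock=13, category=toy, rating=4, price=31}: brand is Erix, rating = 4, fails the rule → Group B.
{brand=Corv, stock=16, category=garment, rating=3, price=9}: brand is Corv, rating = 3, fits → Group A.
{brand=Belo, stock=5, category=garment, rating=4, price=3}: brand is Belo, rating = 4, fails the rule → Group B.

Group B, Group A, Group B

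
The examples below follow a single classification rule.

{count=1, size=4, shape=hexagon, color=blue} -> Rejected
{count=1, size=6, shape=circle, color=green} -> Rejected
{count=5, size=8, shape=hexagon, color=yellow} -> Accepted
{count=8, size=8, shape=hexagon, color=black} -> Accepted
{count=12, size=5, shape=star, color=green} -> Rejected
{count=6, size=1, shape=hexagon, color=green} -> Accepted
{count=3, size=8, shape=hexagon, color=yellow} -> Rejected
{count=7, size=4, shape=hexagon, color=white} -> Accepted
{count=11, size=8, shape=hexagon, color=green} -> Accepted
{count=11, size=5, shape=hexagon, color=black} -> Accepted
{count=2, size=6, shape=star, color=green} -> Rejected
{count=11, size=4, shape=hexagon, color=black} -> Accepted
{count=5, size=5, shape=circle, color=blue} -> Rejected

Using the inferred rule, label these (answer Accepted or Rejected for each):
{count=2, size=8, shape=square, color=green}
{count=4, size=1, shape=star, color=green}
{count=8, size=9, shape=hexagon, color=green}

The common property of the 'Accepted' items is: shape is hexagon AND count ≥ 5. No 'Rejected' item has it.
{count=2, size=8, shape=square, color=green}: shape is square, count = 2, does not pass → Rejected.
{count=4, size=1, shape=star, color=green}: shape is star, count = 4, does not pass → Rejected.
{count=8, size=9, shape=hexagon, color=green}: shape is hexagon, count = 8, qualifies → Accepted.

Rejected, Rejected, Accepted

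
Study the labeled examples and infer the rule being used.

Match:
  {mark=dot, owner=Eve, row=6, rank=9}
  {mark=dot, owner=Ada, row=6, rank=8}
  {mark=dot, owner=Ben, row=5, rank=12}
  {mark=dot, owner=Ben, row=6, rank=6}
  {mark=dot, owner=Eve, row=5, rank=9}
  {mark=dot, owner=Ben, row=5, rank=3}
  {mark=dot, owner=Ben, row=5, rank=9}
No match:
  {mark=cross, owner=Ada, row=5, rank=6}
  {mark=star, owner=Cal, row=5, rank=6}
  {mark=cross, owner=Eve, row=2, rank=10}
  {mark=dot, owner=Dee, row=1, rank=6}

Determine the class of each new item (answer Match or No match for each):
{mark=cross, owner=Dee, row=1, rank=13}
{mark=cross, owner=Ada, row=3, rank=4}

The rule appears to be: mark is dot AND row ≥ 2.
{mark=cross, owner=Dee, row=1, rank=13}: No match (mark is cross, row = 1). {mark=cross, owner=Ada, row=3, rank=4}: No match (mark is cross, row = 3).

No match, No match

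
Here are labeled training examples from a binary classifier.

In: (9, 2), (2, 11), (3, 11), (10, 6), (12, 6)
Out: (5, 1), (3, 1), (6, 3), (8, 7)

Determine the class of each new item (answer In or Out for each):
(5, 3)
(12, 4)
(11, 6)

Out, In, In

The simplest hypothesis consistent with all the labels is: max ≥ 9.
(5, 3) → max 5 → Out.
(12, 4) → max 12 → In.
(11, 6) → max 11 → In.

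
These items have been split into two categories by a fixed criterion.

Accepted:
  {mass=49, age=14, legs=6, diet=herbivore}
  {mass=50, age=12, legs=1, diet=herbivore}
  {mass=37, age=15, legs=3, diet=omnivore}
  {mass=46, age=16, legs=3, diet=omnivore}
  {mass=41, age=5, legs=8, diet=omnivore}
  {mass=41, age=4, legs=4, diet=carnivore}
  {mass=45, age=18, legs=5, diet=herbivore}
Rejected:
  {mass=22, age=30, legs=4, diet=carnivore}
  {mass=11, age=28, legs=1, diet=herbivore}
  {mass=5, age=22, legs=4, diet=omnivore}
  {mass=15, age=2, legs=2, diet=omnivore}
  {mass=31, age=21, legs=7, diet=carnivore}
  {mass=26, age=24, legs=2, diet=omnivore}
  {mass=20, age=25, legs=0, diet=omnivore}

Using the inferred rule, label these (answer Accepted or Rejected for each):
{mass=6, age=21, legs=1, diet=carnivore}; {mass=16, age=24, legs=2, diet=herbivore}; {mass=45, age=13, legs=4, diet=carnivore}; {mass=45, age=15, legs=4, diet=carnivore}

Rejected, Rejected, Accepted, Accepted

'Accepted' ⟺ mass ≥ 37.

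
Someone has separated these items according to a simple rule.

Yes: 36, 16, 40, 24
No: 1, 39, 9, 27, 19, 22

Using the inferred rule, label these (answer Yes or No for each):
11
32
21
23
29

The distinguishing property — multiple of 4 — holds for all the 'Yes' cases and none of the 'No' cases.
11 — 11 = 4·2 + 3, hence No. 32 — 32 = 4·8, hence Yes. 21 — 21 = 4·5 + 1, hence No. 23 — 23 = 4·5 + 3, hence No. 29 — 29 = 4·7 + 1, hence No.

No, Yes, No, No, No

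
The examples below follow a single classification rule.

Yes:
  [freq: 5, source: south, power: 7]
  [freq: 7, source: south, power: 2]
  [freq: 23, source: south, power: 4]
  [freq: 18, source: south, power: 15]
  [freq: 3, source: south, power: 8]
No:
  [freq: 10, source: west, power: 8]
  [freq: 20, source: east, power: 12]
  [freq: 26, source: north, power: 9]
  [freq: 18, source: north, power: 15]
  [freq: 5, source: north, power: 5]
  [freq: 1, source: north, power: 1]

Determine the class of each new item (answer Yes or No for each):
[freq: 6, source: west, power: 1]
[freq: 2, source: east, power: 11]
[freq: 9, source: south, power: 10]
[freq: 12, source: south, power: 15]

No, No, Yes, Yes

The common property of the 'Yes' items is: source is south. No 'No' item has it.
No: [freq: 6, source: west, power: 1], since source is west. No: [freq: 2, source: east, power: 11], since source is east. Yes: [freq: 9, source: south, power: 10], since source is south. Yes: [freq: 12, source: south, power: 15], since source is south.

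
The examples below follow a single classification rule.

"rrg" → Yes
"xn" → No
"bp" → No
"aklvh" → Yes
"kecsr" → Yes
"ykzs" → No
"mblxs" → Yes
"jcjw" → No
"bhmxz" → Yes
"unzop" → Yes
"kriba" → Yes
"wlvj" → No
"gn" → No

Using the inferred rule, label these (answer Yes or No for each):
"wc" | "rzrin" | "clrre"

No, Yes, Yes

The common property of the 'Yes' items is: odd length. No 'No' item has it.
"wc": length 2 — does not pass, so No. "rzrin": length 5 — matches, so Yes. "clrre": length 5 — matches, so Yes.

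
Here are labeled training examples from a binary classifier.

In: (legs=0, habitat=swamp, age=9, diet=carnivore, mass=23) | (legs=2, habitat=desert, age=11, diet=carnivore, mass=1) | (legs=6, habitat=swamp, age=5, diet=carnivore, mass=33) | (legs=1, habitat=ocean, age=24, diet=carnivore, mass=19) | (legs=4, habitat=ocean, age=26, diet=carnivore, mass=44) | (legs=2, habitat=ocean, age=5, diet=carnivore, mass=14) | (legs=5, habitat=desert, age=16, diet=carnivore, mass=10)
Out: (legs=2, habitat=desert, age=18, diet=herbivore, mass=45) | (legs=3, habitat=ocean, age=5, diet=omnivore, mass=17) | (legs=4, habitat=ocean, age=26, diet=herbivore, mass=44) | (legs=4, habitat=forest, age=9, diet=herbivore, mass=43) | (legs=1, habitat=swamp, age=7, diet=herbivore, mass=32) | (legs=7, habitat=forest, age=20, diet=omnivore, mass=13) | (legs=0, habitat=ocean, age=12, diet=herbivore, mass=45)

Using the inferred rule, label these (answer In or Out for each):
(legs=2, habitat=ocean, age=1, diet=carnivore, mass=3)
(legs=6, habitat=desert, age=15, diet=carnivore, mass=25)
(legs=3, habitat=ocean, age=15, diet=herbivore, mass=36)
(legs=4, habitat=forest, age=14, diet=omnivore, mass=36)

In, In, Out, Out

Checking candidate rules against both groups, what survives is: diet is carnivore.
In: (legs=2, habitat=ocean, age=1, diet=carnivore, mass=3), since diet is carnivore. In: (legs=6, habitat=desert, age=15, diet=carnivore, mass=25), since diet is carnivore. Out: (legs=3, habitat=ocean, age=15, diet=herbivore, mass=36), since diet is herbivore. Out: (legs=4, habitat=forest, age=14, diet=omnivore, mass=36), since diet is omnivore.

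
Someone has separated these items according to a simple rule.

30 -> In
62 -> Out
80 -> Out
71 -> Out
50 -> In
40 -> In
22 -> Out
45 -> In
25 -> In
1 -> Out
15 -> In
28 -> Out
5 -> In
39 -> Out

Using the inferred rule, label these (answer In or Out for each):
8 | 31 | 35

'In' ⟺ multiple of 5 AND at most 50.
8: 8 = 5·1 + 3, 8 ≤ 50, fails the rule → Out.
31: 31 = 5·6 + 1, 31 ≤ 50, fails the rule → Out.
35: 35 = 5·7, 35 ≤ 50, qualifies → In.

Out, Out, In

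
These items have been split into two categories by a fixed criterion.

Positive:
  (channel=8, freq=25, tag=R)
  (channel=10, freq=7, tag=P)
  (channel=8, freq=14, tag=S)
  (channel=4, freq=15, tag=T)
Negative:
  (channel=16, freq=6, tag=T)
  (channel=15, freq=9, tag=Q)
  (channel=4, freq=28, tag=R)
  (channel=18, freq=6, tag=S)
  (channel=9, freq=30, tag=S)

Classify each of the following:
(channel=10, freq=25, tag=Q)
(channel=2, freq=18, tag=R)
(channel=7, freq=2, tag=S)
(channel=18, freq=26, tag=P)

Positive, Positive, Positive, Negative

Rule: channel ≤ 10 AND freq ≤ 25. This holds for each 'Positive' example and fails for each 'Negative' one.
(channel=10, freq=25, tag=Q) → channel = 10, freq = 25 → Positive.
(channel=2, freq=18, tag=R) → channel = 2, freq = 18 → Positive.
(channel=7, freq=2, tag=S) → channel = 7, freq = 2 → Positive.
(channel=18, freq=26, tag=P) → channel = 18, freq = 26 → Negative.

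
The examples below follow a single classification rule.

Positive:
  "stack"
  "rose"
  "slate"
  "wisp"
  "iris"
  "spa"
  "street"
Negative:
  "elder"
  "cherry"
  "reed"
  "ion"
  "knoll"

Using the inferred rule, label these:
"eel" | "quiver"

Every 'Positive' example satisfies: contains 's'. None of the 'Negative' examples do.
"eel" → no 's' → Negative.
"quiver" → no 's' → Negative.

Negative, Negative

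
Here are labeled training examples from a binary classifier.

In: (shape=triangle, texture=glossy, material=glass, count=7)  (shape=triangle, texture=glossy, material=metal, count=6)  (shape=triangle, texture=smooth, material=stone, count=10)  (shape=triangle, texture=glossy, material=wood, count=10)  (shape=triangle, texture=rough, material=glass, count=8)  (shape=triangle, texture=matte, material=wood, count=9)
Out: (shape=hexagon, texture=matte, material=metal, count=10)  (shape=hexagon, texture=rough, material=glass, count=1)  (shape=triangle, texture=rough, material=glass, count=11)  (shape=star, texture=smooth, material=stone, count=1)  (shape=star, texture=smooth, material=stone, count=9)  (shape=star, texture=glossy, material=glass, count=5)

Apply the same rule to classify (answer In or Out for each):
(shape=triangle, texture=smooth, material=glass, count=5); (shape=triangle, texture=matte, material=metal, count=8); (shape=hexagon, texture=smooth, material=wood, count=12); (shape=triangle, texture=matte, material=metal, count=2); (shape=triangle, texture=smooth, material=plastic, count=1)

In, In, Out, In, In

Rule: shape is triangle AND count ≤ 10. This holds for each 'In' example and fails for each 'Out' one.
(shape=triangle, texture=smooth, material=glass, count=5): In (shape is triangle, count = 5).
(shape=triangle, texture=matte, material=metal, count=8): In (shape is triangle, count = 8).
(shape=hexagon, texture=smooth, material=wood, count=12): Out (shape is hexagon, count = 12).
(shape=triangle, texture=matte, material=metal, count=2): In (shape is triangle, count = 2).
(shape=triangle, texture=smooth, material=plastic, count=1): In (shape is triangle, count = 1).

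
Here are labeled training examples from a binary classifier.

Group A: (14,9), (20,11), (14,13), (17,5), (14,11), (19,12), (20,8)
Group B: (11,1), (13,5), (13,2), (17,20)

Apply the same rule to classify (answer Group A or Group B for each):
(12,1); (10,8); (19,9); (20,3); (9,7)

All 'Group A' examples share one property — first > second AND sum ≥ 22 — and every 'Group B' example lacks it.
(12,1) → 12 > 1, 12+1 = 13 → Group B. (10,8) → 10 > 8, 10+8 = 18 → Group B. (19,9) → 19 > 9, 19+9 = 28 → Group A. (20,3) → 20 > 3, 20+3 = 23 → Group A. (9,7) → 9 > 7, 9+7 = 16 → Group B.

Group B, Group B, Group A, Group A, Group B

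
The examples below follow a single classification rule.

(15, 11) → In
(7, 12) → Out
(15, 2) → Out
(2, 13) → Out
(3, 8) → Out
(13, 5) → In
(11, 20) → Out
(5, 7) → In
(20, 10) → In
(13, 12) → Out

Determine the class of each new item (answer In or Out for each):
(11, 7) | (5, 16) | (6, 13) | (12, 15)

In, Out, Out, Out

The common property of the 'In' items is: sum is even. No 'Out' item has it.
(11, 7): 11+7 = 18 — meets the rule, so In. (5, 16): 5+16 = 21 — does not pass, so Out. (6, 13): 6+13 = 19 — does not pass, so Out. (12, 15): 12+15 = 27 — does not pass, so Out.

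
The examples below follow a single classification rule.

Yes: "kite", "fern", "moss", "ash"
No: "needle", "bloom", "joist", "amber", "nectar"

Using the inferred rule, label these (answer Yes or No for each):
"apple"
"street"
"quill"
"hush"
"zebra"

No, No, No, Yes, No

The rule appears to be: length ≤ 4.
"apple": length 5, does not satisfy this → No.
"street": length 6, does not satisfy this → No.
"quill": length 5, does not satisfy this → No.
"hush": length 4, meets the rule → Yes.
"zebra": length 5, does not satisfy this → No.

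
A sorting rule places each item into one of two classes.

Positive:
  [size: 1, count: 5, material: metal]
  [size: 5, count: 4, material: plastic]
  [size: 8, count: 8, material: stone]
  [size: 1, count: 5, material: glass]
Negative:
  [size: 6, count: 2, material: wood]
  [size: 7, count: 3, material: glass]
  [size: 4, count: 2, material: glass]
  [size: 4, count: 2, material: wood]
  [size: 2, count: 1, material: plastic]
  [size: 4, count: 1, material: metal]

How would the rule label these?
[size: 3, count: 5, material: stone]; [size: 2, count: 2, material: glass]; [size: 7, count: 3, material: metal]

Positive, Negative, Negative

The rule appears to be: count ≥ 4.
Positive: [size: 3, count: 5, material: stone], since count = 5. Negative: [size: 2, count: 2, material: glass], since count = 2. Negative: [size: 7, count: 3, material: metal], since count = 3.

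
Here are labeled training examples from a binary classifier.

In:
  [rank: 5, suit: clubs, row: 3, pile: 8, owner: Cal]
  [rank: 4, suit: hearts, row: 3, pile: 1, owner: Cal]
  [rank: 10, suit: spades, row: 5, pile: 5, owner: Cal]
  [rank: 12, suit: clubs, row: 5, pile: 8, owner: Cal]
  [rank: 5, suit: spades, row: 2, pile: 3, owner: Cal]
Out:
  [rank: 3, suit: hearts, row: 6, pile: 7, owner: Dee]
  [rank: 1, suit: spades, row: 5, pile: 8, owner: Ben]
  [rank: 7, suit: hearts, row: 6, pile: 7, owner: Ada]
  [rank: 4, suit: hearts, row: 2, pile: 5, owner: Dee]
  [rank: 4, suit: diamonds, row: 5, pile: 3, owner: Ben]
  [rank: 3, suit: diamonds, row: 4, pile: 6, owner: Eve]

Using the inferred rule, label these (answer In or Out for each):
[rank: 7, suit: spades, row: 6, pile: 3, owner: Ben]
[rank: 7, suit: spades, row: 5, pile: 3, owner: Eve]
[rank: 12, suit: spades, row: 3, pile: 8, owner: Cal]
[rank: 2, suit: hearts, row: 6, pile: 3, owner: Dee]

Rule: owner is Cal. This holds for each 'In' example and fails for each 'Out' one.
[rank: 7, suit: spades, row: 6, pile: 3, owner: Ben]: owner is Ben — does not satisfy this, so Out.
[rank: 7, suit: spades, row: 5, pile: 3, owner: Eve]: owner is Eve — does not satisfy this, so Out.
[rank: 12, suit: spades, row: 3, pile: 8, owner: Cal]: owner is Cal — checks out, so In.
[rank: 2, suit: hearts, row: 6, pile: 3, owner: Dee]: owner is Dee — does not satisfy this, so Out.

Out, Out, In, Out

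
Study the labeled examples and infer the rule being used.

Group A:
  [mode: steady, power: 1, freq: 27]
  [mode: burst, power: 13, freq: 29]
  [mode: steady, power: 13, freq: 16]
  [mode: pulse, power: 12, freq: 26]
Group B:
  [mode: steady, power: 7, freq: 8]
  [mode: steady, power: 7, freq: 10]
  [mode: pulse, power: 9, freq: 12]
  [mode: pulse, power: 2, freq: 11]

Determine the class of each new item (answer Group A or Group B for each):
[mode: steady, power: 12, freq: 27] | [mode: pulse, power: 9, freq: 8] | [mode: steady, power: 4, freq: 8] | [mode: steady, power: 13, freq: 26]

Group A, Group B, Group B, Group A

The distinguishing property — freq ≥ 16 — holds for all the 'Group A' cases and none of the 'Group B' cases.
Group A: [mode: steady, power: 12, freq: 27], since freq = 27. Group B: [mode: pulse, power: 9, freq: 8], since freq = 8. Group B: [mode: steady, power: 4, freq: 8], since freq = 8. Group A: [mode: steady, power: 13, freq: 26], since freq = 26.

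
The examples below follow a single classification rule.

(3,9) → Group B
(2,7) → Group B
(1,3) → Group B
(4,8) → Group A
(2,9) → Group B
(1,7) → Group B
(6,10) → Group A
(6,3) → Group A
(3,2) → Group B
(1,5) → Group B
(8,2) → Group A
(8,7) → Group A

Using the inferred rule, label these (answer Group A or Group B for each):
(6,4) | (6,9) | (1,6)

One predicate separates the groups cleanly: first ≥ 4.

Group A, Group A, Group B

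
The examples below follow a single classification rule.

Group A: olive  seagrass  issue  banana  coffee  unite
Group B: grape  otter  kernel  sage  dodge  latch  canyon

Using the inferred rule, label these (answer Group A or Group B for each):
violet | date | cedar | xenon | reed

Group A, Group B, Group B, Group B, Group B

The pattern is that an item is 'Group A' exactly when: has ≥ 3 vowels.
Group A: violet, since 3 vowels. Group B: date, since 2 vowels. Group B: cedar, since 2 vowels. Group B: xenon, since 2 vowels. Group B: reed, since 2 vowels.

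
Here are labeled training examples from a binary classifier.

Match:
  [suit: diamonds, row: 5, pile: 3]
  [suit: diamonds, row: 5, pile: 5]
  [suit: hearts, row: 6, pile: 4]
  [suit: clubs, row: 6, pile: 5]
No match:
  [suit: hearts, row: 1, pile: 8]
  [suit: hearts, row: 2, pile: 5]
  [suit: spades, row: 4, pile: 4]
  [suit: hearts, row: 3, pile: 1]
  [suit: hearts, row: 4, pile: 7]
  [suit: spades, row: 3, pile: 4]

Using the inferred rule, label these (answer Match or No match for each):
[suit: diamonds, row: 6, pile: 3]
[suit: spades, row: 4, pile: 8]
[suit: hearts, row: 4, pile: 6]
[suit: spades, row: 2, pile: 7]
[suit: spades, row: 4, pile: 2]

Match, No match, No match, No match, No match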